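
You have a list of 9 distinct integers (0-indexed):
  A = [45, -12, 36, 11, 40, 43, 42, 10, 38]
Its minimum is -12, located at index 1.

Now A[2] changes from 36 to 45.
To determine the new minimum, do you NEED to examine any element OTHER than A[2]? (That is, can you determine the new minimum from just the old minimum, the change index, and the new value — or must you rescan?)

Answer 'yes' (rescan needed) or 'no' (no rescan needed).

Answer: no

Derivation:
Old min = -12 at index 1
Change at index 2: 36 -> 45
Index 2 was NOT the min. New min = min(-12, 45). No rescan of other elements needed.
Needs rescan: no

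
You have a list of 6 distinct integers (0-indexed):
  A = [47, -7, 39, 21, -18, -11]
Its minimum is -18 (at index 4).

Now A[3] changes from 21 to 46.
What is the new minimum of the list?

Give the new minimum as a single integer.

Answer: -18

Derivation:
Old min = -18 (at index 4)
Change: A[3] 21 -> 46
Changed element was NOT the old min.
  New min = min(old_min, new_val) = min(-18, 46) = -18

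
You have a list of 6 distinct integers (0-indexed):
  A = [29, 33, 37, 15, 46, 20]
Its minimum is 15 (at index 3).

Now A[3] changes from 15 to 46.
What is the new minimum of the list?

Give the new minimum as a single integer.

Old min = 15 (at index 3)
Change: A[3] 15 -> 46
Changed element WAS the min. Need to check: is 46 still <= all others?
  Min of remaining elements: 20
  New min = min(46, 20) = 20

Answer: 20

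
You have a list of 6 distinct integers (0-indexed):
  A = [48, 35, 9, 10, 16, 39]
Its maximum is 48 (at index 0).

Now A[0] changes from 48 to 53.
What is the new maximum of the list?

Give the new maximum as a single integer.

Old max = 48 (at index 0)
Change: A[0] 48 -> 53
Changed element WAS the max -> may need rescan.
  Max of remaining elements: 39
  New max = max(53, 39) = 53

Answer: 53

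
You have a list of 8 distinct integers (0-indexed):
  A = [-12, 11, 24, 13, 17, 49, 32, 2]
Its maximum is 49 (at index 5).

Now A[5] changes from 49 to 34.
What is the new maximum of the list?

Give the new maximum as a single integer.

Old max = 49 (at index 5)
Change: A[5] 49 -> 34
Changed element WAS the max -> may need rescan.
  Max of remaining elements: 32
  New max = max(34, 32) = 34

Answer: 34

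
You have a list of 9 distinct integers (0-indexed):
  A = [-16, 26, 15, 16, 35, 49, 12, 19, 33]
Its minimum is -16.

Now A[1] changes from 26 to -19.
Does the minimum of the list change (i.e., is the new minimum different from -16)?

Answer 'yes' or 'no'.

Answer: yes

Derivation:
Old min = -16
Change: A[1] 26 -> -19
Changed element was NOT the min; min changes only if -19 < -16.
New min = -19; changed? yes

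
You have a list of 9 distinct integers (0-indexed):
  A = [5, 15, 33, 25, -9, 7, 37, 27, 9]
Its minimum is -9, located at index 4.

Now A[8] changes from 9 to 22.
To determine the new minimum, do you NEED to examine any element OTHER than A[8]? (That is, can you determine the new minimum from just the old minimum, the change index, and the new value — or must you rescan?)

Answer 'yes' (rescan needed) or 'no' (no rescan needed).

Old min = -9 at index 4
Change at index 8: 9 -> 22
Index 8 was NOT the min. New min = min(-9, 22). No rescan of other elements needed.
Needs rescan: no

Answer: no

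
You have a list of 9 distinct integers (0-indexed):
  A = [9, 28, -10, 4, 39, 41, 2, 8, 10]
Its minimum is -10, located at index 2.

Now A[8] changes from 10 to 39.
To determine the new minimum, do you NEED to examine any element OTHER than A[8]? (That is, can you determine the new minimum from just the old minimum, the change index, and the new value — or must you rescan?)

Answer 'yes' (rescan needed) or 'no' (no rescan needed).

Old min = -10 at index 2
Change at index 8: 10 -> 39
Index 8 was NOT the min. New min = min(-10, 39). No rescan of other elements needed.
Needs rescan: no

Answer: no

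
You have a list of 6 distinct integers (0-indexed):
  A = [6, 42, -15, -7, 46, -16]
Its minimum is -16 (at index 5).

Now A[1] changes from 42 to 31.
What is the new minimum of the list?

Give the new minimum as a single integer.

Answer: -16

Derivation:
Old min = -16 (at index 5)
Change: A[1] 42 -> 31
Changed element was NOT the old min.
  New min = min(old_min, new_val) = min(-16, 31) = -16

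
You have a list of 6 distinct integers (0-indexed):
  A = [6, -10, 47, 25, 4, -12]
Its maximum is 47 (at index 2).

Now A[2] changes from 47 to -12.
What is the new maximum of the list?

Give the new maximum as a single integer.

Old max = 47 (at index 2)
Change: A[2] 47 -> -12
Changed element WAS the max -> may need rescan.
  Max of remaining elements: 25
  New max = max(-12, 25) = 25

Answer: 25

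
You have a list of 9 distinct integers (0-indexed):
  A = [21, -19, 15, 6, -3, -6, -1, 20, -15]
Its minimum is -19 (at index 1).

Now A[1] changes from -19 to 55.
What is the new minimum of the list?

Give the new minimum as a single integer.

Answer: -15

Derivation:
Old min = -19 (at index 1)
Change: A[1] -19 -> 55
Changed element WAS the min. Need to check: is 55 still <= all others?
  Min of remaining elements: -15
  New min = min(55, -15) = -15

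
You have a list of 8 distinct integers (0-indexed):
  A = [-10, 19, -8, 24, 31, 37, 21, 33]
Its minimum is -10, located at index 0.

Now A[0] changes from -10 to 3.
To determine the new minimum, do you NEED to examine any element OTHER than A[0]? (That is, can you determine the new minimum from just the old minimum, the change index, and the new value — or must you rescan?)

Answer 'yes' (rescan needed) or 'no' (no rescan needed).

Old min = -10 at index 0
Change at index 0: -10 -> 3
Index 0 WAS the min and new value 3 > old min -10. Must rescan other elements to find the new min.
Needs rescan: yes

Answer: yes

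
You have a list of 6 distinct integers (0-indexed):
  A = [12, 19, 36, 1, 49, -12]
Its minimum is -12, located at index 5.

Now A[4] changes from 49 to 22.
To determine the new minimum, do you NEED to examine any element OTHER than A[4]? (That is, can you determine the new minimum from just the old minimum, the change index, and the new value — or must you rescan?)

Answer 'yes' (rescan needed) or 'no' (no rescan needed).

Old min = -12 at index 5
Change at index 4: 49 -> 22
Index 4 was NOT the min. New min = min(-12, 22). No rescan of other elements needed.
Needs rescan: no

Answer: no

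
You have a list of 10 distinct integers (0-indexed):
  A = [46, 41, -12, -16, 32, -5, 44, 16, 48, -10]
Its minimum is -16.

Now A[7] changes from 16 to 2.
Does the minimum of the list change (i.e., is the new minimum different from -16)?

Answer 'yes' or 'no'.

Answer: no

Derivation:
Old min = -16
Change: A[7] 16 -> 2
Changed element was NOT the min; min changes only if 2 < -16.
New min = -16; changed? no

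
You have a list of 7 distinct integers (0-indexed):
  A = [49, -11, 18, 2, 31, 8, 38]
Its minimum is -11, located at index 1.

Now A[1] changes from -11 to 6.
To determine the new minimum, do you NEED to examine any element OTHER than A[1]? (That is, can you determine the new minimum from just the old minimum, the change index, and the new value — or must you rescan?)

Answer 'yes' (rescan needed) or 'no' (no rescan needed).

Old min = -11 at index 1
Change at index 1: -11 -> 6
Index 1 WAS the min and new value 6 > old min -11. Must rescan other elements to find the new min.
Needs rescan: yes

Answer: yes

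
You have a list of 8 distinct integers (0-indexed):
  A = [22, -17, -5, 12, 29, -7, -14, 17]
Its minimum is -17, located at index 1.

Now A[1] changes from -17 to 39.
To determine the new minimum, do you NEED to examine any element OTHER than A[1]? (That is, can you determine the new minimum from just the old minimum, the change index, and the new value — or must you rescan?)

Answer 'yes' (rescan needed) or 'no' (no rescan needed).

Old min = -17 at index 1
Change at index 1: -17 -> 39
Index 1 WAS the min and new value 39 > old min -17. Must rescan other elements to find the new min.
Needs rescan: yes

Answer: yes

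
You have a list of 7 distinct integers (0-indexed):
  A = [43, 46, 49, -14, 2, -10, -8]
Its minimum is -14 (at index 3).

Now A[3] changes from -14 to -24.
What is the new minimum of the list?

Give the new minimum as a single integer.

Answer: -24

Derivation:
Old min = -14 (at index 3)
Change: A[3] -14 -> -24
Changed element WAS the min. Need to check: is -24 still <= all others?
  Min of remaining elements: -10
  New min = min(-24, -10) = -24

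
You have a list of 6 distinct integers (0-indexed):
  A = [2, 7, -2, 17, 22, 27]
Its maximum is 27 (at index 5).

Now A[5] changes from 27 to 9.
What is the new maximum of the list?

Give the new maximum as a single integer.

Answer: 22

Derivation:
Old max = 27 (at index 5)
Change: A[5] 27 -> 9
Changed element WAS the max -> may need rescan.
  Max of remaining elements: 22
  New max = max(9, 22) = 22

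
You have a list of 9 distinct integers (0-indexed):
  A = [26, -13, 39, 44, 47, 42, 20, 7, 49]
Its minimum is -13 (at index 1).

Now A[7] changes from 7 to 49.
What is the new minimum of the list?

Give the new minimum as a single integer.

Answer: -13

Derivation:
Old min = -13 (at index 1)
Change: A[7] 7 -> 49
Changed element was NOT the old min.
  New min = min(old_min, new_val) = min(-13, 49) = -13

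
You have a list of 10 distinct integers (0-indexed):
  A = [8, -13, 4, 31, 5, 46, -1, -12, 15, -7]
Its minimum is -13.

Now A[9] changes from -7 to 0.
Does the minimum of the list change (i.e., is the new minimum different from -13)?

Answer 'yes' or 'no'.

Old min = -13
Change: A[9] -7 -> 0
Changed element was NOT the min; min changes only if 0 < -13.
New min = -13; changed? no

Answer: no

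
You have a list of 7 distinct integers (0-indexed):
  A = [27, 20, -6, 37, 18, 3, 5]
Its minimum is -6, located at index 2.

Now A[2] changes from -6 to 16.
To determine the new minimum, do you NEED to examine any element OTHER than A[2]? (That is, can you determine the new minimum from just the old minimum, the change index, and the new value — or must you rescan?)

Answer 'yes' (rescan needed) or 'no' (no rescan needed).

Old min = -6 at index 2
Change at index 2: -6 -> 16
Index 2 WAS the min and new value 16 > old min -6. Must rescan other elements to find the new min.
Needs rescan: yes

Answer: yes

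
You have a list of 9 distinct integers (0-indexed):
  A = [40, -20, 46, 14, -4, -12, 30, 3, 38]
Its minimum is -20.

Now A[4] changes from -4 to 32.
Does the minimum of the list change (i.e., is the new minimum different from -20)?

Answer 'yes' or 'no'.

Answer: no

Derivation:
Old min = -20
Change: A[4] -4 -> 32
Changed element was NOT the min; min changes only if 32 < -20.
New min = -20; changed? no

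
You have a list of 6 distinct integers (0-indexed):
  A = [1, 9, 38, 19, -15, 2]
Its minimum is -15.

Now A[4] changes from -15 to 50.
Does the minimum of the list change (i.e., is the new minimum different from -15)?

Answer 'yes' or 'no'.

Old min = -15
Change: A[4] -15 -> 50
Changed element was the min; new min must be rechecked.
New min = 1; changed? yes

Answer: yes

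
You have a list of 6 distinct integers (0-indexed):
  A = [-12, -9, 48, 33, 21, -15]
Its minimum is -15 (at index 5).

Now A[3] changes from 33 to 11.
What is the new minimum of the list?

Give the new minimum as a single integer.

Old min = -15 (at index 5)
Change: A[3] 33 -> 11
Changed element was NOT the old min.
  New min = min(old_min, new_val) = min(-15, 11) = -15

Answer: -15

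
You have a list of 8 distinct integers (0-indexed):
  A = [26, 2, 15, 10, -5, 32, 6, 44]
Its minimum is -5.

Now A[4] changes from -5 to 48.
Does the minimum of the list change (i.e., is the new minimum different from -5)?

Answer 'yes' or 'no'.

Old min = -5
Change: A[4] -5 -> 48
Changed element was the min; new min must be rechecked.
New min = 2; changed? yes

Answer: yes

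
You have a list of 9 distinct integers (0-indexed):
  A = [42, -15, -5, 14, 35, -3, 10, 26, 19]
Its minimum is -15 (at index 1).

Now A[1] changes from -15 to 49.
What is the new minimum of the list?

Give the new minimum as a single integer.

Answer: -5

Derivation:
Old min = -15 (at index 1)
Change: A[1] -15 -> 49
Changed element WAS the min. Need to check: is 49 still <= all others?
  Min of remaining elements: -5
  New min = min(49, -5) = -5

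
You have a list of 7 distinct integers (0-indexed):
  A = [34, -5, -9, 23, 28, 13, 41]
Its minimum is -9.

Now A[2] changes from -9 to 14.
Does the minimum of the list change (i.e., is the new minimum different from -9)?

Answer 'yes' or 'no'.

Old min = -9
Change: A[2] -9 -> 14
Changed element was the min; new min must be rechecked.
New min = -5; changed? yes

Answer: yes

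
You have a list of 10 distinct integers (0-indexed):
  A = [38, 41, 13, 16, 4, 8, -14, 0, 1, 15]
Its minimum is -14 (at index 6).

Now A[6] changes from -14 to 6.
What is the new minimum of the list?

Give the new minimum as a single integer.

Answer: 0

Derivation:
Old min = -14 (at index 6)
Change: A[6] -14 -> 6
Changed element WAS the min. Need to check: is 6 still <= all others?
  Min of remaining elements: 0
  New min = min(6, 0) = 0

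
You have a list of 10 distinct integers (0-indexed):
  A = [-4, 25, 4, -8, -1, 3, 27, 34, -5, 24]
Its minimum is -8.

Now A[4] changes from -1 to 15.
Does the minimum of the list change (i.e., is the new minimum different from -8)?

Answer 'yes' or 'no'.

Answer: no

Derivation:
Old min = -8
Change: A[4] -1 -> 15
Changed element was NOT the min; min changes only if 15 < -8.
New min = -8; changed? no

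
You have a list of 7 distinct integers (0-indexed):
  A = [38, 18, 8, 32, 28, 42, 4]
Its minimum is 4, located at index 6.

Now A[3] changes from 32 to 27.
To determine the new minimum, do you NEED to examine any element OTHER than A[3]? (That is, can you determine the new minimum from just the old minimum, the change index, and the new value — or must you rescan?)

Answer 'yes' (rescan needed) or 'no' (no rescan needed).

Old min = 4 at index 6
Change at index 3: 32 -> 27
Index 3 was NOT the min. New min = min(4, 27). No rescan of other elements needed.
Needs rescan: no

Answer: no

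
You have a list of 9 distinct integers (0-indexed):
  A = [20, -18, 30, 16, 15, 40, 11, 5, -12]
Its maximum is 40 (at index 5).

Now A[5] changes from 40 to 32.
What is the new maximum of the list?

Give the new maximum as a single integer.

Answer: 32

Derivation:
Old max = 40 (at index 5)
Change: A[5] 40 -> 32
Changed element WAS the max -> may need rescan.
  Max of remaining elements: 30
  New max = max(32, 30) = 32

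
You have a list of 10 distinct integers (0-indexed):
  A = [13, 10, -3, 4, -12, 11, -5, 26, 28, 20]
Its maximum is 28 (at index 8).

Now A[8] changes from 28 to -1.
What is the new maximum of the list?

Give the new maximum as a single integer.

Old max = 28 (at index 8)
Change: A[8] 28 -> -1
Changed element WAS the max -> may need rescan.
  Max of remaining elements: 26
  New max = max(-1, 26) = 26

Answer: 26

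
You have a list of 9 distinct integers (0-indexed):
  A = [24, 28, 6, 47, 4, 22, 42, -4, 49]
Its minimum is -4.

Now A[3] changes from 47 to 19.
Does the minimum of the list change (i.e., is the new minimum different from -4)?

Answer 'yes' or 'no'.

Old min = -4
Change: A[3] 47 -> 19
Changed element was NOT the min; min changes only if 19 < -4.
New min = -4; changed? no

Answer: no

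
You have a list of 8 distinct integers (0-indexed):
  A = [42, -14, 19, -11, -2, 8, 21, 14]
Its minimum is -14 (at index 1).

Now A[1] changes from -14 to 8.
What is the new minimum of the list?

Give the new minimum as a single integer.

Old min = -14 (at index 1)
Change: A[1] -14 -> 8
Changed element WAS the min. Need to check: is 8 still <= all others?
  Min of remaining elements: -11
  New min = min(8, -11) = -11

Answer: -11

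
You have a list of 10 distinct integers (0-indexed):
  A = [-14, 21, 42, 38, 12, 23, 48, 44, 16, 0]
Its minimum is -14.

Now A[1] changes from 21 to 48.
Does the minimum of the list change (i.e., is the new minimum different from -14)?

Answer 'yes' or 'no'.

Answer: no

Derivation:
Old min = -14
Change: A[1] 21 -> 48
Changed element was NOT the min; min changes only if 48 < -14.
New min = -14; changed? no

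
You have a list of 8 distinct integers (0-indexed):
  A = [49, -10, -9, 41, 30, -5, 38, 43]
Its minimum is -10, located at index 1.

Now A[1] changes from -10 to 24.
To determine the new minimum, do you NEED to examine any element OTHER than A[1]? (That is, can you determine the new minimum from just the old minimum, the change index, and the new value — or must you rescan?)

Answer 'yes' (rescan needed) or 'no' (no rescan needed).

Old min = -10 at index 1
Change at index 1: -10 -> 24
Index 1 WAS the min and new value 24 > old min -10. Must rescan other elements to find the new min.
Needs rescan: yes

Answer: yes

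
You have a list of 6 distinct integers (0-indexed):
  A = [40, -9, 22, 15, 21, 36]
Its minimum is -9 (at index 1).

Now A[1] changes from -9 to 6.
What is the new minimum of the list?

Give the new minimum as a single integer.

Answer: 6

Derivation:
Old min = -9 (at index 1)
Change: A[1] -9 -> 6
Changed element WAS the min. Need to check: is 6 still <= all others?
  Min of remaining elements: 15
  New min = min(6, 15) = 6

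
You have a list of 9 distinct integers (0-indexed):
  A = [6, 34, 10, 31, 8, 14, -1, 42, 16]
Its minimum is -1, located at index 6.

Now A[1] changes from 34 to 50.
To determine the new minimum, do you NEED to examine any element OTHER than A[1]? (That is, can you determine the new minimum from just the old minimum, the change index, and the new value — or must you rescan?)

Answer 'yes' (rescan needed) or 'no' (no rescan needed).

Old min = -1 at index 6
Change at index 1: 34 -> 50
Index 1 was NOT the min. New min = min(-1, 50). No rescan of other elements needed.
Needs rescan: no

Answer: no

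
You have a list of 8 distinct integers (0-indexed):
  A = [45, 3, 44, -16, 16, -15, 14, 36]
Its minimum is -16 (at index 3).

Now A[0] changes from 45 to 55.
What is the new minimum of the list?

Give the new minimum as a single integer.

Answer: -16

Derivation:
Old min = -16 (at index 3)
Change: A[0] 45 -> 55
Changed element was NOT the old min.
  New min = min(old_min, new_val) = min(-16, 55) = -16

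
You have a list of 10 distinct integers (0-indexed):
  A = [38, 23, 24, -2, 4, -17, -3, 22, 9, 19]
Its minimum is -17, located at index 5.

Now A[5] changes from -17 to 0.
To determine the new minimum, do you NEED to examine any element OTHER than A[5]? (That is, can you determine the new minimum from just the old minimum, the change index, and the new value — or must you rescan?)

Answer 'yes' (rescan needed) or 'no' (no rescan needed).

Old min = -17 at index 5
Change at index 5: -17 -> 0
Index 5 WAS the min and new value 0 > old min -17. Must rescan other elements to find the new min.
Needs rescan: yes

Answer: yes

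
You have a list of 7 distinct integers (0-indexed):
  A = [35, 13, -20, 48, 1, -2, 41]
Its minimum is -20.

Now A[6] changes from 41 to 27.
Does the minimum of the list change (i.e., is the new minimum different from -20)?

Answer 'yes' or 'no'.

Old min = -20
Change: A[6] 41 -> 27
Changed element was NOT the min; min changes only if 27 < -20.
New min = -20; changed? no

Answer: no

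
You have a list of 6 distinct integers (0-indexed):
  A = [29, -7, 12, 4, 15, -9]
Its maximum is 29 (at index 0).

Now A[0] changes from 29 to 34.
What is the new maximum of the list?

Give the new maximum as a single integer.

Old max = 29 (at index 0)
Change: A[0] 29 -> 34
Changed element WAS the max -> may need rescan.
  Max of remaining elements: 15
  New max = max(34, 15) = 34

Answer: 34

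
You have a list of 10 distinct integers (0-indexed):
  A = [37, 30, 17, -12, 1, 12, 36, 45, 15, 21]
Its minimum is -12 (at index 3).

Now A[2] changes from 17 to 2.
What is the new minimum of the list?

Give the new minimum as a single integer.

Old min = -12 (at index 3)
Change: A[2] 17 -> 2
Changed element was NOT the old min.
  New min = min(old_min, new_val) = min(-12, 2) = -12

Answer: -12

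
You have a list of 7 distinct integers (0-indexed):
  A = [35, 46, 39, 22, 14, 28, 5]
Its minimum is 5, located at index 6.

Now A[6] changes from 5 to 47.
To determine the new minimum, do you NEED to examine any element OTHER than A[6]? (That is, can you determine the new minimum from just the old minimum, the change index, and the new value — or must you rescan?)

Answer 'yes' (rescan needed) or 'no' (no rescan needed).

Old min = 5 at index 6
Change at index 6: 5 -> 47
Index 6 WAS the min and new value 47 > old min 5. Must rescan other elements to find the new min.
Needs rescan: yes

Answer: yes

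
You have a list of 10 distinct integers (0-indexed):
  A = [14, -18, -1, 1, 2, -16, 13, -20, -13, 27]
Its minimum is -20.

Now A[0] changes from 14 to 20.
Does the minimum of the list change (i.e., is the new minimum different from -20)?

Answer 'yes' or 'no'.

Old min = -20
Change: A[0] 14 -> 20
Changed element was NOT the min; min changes only if 20 < -20.
New min = -20; changed? no

Answer: no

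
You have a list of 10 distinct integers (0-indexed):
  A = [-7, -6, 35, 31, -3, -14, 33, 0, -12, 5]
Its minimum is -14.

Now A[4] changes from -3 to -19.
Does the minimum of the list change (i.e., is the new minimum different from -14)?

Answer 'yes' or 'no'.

Old min = -14
Change: A[4] -3 -> -19
Changed element was NOT the min; min changes only if -19 < -14.
New min = -19; changed? yes

Answer: yes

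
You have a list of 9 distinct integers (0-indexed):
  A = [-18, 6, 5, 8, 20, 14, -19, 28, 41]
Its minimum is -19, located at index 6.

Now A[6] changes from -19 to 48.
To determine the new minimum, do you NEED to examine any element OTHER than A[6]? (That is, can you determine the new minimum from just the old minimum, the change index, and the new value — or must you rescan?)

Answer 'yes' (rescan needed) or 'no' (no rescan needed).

Answer: yes

Derivation:
Old min = -19 at index 6
Change at index 6: -19 -> 48
Index 6 WAS the min and new value 48 > old min -19. Must rescan other elements to find the new min.
Needs rescan: yes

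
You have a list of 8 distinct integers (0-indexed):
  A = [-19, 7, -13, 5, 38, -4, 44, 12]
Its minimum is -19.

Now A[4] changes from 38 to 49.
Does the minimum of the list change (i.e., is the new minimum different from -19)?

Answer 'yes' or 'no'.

Answer: no

Derivation:
Old min = -19
Change: A[4] 38 -> 49
Changed element was NOT the min; min changes only if 49 < -19.
New min = -19; changed? no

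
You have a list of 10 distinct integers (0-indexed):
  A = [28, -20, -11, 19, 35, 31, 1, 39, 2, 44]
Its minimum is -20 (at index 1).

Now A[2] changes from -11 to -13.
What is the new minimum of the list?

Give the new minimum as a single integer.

Old min = -20 (at index 1)
Change: A[2] -11 -> -13
Changed element was NOT the old min.
  New min = min(old_min, new_val) = min(-20, -13) = -20

Answer: -20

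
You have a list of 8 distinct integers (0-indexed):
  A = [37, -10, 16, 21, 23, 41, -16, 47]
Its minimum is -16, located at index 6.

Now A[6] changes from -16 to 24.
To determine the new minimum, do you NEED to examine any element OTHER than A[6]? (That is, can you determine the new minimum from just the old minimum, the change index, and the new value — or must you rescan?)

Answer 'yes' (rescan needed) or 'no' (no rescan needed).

Old min = -16 at index 6
Change at index 6: -16 -> 24
Index 6 WAS the min and new value 24 > old min -16. Must rescan other elements to find the new min.
Needs rescan: yes

Answer: yes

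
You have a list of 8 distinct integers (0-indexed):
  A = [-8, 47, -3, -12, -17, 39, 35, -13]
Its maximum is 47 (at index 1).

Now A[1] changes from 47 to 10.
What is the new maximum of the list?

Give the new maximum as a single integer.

Old max = 47 (at index 1)
Change: A[1] 47 -> 10
Changed element WAS the max -> may need rescan.
  Max of remaining elements: 39
  New max = max(10, 39) = 39

Answer: 39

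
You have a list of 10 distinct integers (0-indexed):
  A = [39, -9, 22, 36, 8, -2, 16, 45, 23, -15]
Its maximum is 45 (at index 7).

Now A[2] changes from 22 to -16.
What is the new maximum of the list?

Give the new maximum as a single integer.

Old max = 45 (at index 7)
Change: A[2] 22 -> -16
Changed element was NOT the old max.
  New max = max(old_max, new_val) = max(45, -16) = 45

Answer: 45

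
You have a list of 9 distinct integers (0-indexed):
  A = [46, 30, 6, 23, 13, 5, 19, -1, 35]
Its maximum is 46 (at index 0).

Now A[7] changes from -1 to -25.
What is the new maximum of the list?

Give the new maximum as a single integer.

Answer: 46

Derivation:
Old max = 46 (at index 0)
Change: A[7] -1 -> -25
Changed element was NOT the old max.
  New max = max(old_max, new_val) = max(46, -25) = 46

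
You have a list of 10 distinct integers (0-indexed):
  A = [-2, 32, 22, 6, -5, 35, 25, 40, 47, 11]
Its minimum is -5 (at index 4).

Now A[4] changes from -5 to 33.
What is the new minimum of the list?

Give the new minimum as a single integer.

Answer: -2

Derivation:
Old min = -5 (at index 4)
Change: A[4] -5 -> 33
Changed element WAS the min. Need to check: is 33 still <= all others?
  Min of remaining elements: -2
  New min = min(33, -2) = -2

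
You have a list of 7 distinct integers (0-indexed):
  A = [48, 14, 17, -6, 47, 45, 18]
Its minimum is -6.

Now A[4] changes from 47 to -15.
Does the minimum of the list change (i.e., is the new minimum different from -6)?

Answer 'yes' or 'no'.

Answer: yes

Derivation:
Old min = -6
Change: A[4] 47 -> -15
Changed element was NOT the min; min changes only if -15 < -6.
New min = -15; changed? yes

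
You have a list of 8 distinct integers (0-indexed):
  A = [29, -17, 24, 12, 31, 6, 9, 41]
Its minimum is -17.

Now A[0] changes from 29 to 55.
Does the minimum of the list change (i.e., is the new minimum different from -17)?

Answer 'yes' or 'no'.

Answer: no

Derivation:
Old min = -17
Change: A[0] 29 -> 55
Changed element was NOT the min; min changes only if 55 < -17.
New min = -17; changed? no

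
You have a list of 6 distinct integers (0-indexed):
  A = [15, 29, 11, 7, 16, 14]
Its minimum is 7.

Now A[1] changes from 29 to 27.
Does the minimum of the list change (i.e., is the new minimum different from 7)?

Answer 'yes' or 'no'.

Answer: no

Derivation:
Old min = 7
Change: A[1] 29 -> 27
Changed element was NOT the min; min changes only if 27 < 7.
New min = 7; changed? no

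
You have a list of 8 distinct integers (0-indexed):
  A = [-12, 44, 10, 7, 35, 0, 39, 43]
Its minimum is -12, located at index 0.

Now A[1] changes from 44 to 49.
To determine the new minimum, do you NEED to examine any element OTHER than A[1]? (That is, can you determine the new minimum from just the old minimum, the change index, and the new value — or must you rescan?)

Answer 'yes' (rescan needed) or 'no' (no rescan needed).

Answer: no

Derivation:
Old min = -12 at index 0
Change at index 1: 44 -> 49
Index 1 was NOT the min. New min = min(-12, 49). No rescan of other elements needed.
Needs rescan: no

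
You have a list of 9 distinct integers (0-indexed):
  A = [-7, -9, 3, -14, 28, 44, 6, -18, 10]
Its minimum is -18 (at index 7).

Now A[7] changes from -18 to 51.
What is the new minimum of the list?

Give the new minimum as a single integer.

Old min = -18 (at index 7)
Change: A[7] -18 -> 51
Changed element WAS the min. Need to check: is 51 still <= all others?
  Min of remaining elements: -14
  New min = min(51, -14) = -14

Answer: -14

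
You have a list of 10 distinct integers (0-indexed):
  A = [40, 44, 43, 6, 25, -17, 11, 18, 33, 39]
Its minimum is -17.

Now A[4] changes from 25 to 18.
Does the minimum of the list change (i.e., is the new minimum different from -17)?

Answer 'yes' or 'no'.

Answer: no

Derivation:
Old min = -17
Change: A[4] 25 -> 18
Changed element was NOT the min; min changes only if 18 < -17.
New min = -17; changed? no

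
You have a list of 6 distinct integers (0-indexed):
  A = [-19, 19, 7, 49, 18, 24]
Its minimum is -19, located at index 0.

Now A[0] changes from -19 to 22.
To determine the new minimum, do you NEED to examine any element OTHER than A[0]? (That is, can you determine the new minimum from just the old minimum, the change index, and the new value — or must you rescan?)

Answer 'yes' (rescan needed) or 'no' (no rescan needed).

Old min = -19 at index 0
Change at index 0: -19 -> 22
Index 0 WAS the min and new value 22 > old min -19. Must rescan other elements to find the new min.
Needs rescan: yes

Answer: yes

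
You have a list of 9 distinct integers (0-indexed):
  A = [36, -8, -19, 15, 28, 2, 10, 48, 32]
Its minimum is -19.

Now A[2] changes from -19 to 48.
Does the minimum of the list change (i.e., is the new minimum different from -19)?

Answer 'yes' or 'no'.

Answer: yes

Derivation:
Old min = -19
Change: A[2] -19 -> 48
Changed element was the min; new min must be rechecked.
New min = -8; changed? yes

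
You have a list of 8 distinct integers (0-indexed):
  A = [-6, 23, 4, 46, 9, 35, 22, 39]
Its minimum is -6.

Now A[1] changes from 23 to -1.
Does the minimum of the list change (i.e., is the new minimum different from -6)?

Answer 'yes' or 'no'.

Answer: no

Derivation:
Old min = -6
Change: A[1] 23 -> -1
Changed element was NOT the min; min changes only if -1 < -6.
New min = -6; changed? no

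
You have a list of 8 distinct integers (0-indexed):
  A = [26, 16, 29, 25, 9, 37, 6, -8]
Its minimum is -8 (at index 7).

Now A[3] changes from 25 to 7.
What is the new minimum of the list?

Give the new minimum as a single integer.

Answer: -8

Derivation:
Old min = -8 (at index 7)
Change: A[3] 25 -> 7
Changed element was NOT the old min.
  New min = min(old_min, new_val) = min(-8, 7) = -8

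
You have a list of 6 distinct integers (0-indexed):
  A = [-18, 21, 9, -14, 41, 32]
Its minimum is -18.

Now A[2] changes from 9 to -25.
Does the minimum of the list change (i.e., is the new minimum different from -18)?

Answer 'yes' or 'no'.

Answer: yes

Derivation:
Old min = -18
Change: A[2] 9 -> -25
Changed element was NOT the min; min changes only if -25 < -18.
New min = -25; changed? yes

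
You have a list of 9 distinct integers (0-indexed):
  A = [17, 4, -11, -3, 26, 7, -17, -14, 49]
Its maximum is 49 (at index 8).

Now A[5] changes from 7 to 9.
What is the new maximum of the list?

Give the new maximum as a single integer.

Old max = 49 (at index 8)
Change: A[5] 7 -> 9
Changed element was NOT the old max.
  New max = max(old_max, new_val) = max(49, 9) = 49

Answer: 49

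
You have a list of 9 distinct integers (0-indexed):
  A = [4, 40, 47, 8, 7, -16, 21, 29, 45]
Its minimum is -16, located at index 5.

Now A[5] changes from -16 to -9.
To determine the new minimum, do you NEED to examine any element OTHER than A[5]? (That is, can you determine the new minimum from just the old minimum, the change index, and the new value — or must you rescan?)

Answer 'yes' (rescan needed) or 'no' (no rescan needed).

Old min = -16 at index 5
Change at index 5: -16 -> -9
Index 5 WAS the min and new value -9 > old min -16. Must rescan other elements to find the new min.
Needs rescan: yes

Answer: yes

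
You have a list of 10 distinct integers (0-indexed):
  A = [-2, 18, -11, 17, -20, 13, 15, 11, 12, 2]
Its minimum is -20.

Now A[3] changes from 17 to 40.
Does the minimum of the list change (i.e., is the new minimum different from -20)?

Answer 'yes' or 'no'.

Answer: no

Derivation:
Old min = -20
Change: A[3] 17 -> 40
Changed element was NOT the min; min changes only if 40 < -20.
New min = -20; changed? no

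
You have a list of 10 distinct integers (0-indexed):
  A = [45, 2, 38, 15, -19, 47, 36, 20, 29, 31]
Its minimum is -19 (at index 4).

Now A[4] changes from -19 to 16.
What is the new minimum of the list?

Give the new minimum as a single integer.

Answer: 2

Derivation:
Old min = -19 (at index 4)
Change: A[4] -19 -> 16
Changed element WAS the min. Need to check: is 16 still <= all others?
  Min of remaining elements: 2
  New min = min(16, 2) = 2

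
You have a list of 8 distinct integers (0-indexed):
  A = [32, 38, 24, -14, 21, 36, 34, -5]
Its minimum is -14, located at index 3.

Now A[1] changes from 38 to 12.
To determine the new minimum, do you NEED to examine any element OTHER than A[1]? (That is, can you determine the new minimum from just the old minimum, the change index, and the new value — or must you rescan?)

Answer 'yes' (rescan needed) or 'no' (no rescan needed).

Answer: no

Derivation:
Old min = -14 at index 3
Change at index 1: 38 -> 12
Index 1 was NOT the min. New min = min(-14, 12). No rescan of other elements needed.
Needs rescan: no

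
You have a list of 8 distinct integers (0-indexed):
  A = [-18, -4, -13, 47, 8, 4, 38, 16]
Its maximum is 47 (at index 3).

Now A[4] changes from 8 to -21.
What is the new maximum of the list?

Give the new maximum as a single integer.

Answer: 47

Derivation:
Old max = 47 (at index 3)
Change: A[4] 8 -> -21
Changed element was NOT the old max.
  New max = max(old_max, new_val) = max(47, -21) = 47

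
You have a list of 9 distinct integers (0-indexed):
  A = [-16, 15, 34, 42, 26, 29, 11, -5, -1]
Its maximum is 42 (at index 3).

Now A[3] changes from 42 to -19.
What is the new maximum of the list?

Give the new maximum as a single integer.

Answer: 34

Derivation:
Old max = 42 (at index 3)
Change: A[3] 42 -> -19
Changed element WAS the max -> may need rescan.
  Max of remaining elements: 34
  New max = max(-19, 34) = 34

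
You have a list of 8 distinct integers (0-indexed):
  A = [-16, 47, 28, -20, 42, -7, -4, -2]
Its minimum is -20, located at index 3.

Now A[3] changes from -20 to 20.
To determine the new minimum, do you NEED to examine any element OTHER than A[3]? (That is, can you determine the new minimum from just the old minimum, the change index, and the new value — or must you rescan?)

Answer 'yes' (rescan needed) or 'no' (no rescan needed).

Answer: yes

Derivation:
Old min = -20 at index 3
Change at index 3: -20 -> 20
Index 3 WAS the min and new value 20 > old min -20. Must rescan other elements to find the new min.
Needs rescan: yes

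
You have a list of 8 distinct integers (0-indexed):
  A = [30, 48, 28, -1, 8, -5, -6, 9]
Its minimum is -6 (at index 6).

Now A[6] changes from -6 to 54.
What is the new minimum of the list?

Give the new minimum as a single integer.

Answer: -5

Derivation:
Old min = -6 (at index 6)
Change: A[6] -6 -> 54
Changed element WAS the min. Need to check: is 54 still <= all others?
  Min of remaining elements: -5
  New min = min(54, -5) = -5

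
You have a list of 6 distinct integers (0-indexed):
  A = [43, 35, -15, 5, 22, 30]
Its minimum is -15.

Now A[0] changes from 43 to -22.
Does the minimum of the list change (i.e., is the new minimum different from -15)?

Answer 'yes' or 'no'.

Old min = -15
Change: A[0] 43 -> -22
Changed element was NOT the min; min changes only if -22 < -15.
New min = -22; changed? yes

Answer: yes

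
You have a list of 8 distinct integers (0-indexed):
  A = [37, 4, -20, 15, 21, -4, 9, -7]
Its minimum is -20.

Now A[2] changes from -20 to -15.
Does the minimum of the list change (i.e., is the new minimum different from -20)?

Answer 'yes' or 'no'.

Answer: yes

Derivation:
Old min = -20
Change: A[2] -20 -> -15
Changed element was the min; new min must be rechecked.
New min = -15; changed? yes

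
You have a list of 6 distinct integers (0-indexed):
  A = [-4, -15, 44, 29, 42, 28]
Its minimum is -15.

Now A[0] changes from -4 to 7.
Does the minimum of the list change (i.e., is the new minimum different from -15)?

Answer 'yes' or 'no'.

Answer: no

Derivation:
Old min = -15
Change: A[0] -4 -> 7
Changed element was NOT the min; min changes only if 7 < -15.
New min = -15; changed? no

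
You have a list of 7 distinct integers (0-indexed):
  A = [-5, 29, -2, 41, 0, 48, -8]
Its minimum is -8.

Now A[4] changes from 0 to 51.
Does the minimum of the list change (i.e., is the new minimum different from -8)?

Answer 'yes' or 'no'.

Answer: no

Derivation:
Old min = -8
Change: A[4] 0 -> 51
Changed element was NOT the min; min changes only if 51 < -8.
New min = -8; changed? no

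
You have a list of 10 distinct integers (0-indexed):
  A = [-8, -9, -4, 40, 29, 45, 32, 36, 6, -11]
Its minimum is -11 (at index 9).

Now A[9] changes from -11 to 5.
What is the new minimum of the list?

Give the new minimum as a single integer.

Answer: -9

Derivation:
Old min = -11 (at index 9)
Change: A[9] -11 -> 5
Changed element WAS the min. Need to check: is 5 still <= all others?
  Min of remaining elements: -9
  New min = min(5, -9) = -9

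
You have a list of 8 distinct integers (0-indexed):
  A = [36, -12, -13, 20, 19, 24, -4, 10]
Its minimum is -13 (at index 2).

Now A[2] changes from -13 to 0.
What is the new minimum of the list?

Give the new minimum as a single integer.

Answer: -12

Derivation:
Old min = -13 (at index 2)
Change: A[2] -13 -> 0
Changed element WAS the min. Need to check: is 0 still <= all others?
  Min of remaining elements: -12
  New min = min(0, -12) = -12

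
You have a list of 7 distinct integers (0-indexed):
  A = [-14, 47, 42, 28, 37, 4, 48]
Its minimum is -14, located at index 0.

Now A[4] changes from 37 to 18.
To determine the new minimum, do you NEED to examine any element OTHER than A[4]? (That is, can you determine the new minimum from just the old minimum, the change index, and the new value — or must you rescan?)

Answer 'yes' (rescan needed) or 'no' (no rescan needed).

Old min = -14 at index 0
Change at index 4: 37 -> 18
Index 4 was NOT the min. New min = min(-14, 18). No rescan of other elements needed.
Needs rescan: no

Answer: no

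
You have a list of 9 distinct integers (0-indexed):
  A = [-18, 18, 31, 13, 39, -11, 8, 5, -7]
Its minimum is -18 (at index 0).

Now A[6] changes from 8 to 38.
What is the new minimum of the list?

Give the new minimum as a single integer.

Answer: -18

Derivation:
Old min = -18 (at index 0)
Change: A[6] 8 -> 38
Changed element was NOT the old min.
  New min = min(old_min, new_val) = min(-18, 38) = -18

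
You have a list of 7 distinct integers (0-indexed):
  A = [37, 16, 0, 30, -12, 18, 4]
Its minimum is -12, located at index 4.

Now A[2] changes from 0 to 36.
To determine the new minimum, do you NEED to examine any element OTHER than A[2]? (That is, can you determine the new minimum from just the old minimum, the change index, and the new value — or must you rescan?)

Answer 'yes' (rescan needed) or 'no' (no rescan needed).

Old min = -12 at index 4
Change at index 2: 0 -> 36
Index 2 was NOT the min. New min = min(-12, 36). No rescan of other elements needed.
Needs rescan: no

Answer: no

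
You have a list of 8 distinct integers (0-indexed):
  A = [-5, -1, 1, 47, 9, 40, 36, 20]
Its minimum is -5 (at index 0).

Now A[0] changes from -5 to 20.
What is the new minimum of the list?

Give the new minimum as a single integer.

Answer: -1

Derivation:
Old min = -5 (at index 0)
Change: A[0] -5 -> 20
Changed element WAS the min. Need to check: is 20 still <= all others?
  Min of remaining elements: -1
  New min = min(20, -1) = -1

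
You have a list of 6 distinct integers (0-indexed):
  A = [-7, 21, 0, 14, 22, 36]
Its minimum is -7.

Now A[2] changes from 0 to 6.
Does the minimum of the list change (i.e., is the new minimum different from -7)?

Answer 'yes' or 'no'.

Answer: no

Derivation:
Old min = -7
Change: A[2] 0 -> 6
Changed element was NOT the min; min changes only if 6 < -7.
New min = -7; changed? no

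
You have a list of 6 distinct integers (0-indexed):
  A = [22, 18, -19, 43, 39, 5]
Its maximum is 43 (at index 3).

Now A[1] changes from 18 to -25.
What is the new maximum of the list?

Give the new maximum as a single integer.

Answer: 43

Derivation:
Old max = 43 (at index 3)
Change: A[1] 18 -> -25
Changed element was NOT the old max.
  New max = max(old_max, new_val) = max(43, -25) = 43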